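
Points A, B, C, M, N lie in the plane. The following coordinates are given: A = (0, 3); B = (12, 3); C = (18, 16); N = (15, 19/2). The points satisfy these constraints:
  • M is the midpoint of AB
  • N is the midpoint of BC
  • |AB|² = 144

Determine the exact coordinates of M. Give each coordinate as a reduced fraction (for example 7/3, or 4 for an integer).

1. M_x = 6  [2·M = A+B = (0, 3)+(12, 3)]
2. M_y = 3  [2·M = A+B = (0, 3)+(12, 3)]
   so M = (6, 3)

M = (6, 3)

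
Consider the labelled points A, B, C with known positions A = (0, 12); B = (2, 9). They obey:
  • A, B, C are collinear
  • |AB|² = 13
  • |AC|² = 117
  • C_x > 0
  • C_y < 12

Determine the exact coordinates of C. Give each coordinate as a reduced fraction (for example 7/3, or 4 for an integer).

C = (6, 3)

1. C_x = 6  [[A, B, C are collinear ⇒ 3x+2y-24=0] ∩ [|C−(0, 12)|²=117]]
2. C_y = 3  [[A, B, C are collinear ⇒ 3x+2y-24=0] ∩ [|C−(0, 12)|²=117]]
   so C = (6, 3)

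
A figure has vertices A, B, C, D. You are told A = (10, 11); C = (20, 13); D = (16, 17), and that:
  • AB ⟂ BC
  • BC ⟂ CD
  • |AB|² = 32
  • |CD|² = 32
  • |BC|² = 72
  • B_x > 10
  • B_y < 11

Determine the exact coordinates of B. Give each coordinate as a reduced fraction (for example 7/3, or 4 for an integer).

1. B_x = 14  [[BC ⟂ CD ⇒ 4x-4y-28=0] ∩ [|B−(10, 11)|²=32]]
2. B_y = 7  [[BC ⟂ CD ⇒ 4x-4y-28=0] ∩ [|B−(10, 11)|²=32]]
   so B = (14, 7)

B = (14, 7)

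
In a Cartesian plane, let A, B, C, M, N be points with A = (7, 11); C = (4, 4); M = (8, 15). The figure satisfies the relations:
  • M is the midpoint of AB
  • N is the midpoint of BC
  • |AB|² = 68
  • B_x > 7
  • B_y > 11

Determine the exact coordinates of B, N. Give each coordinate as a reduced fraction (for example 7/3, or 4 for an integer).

1. B_x = 9  [B = 2·M−A = 2·(8, 15)−(7, 11)]
2. B_y = 19  [B = 2·M−A = 2·(8, 15)−(7, 11)]
   so B = (9, 19)
3. N_x = 13/2  [2·N = B+C = (9, 19)+(4, 4)]
4. N_y = 23/2  [2·N = B+C = (9, 19)+(4, 4)]
   so N = (13/2, 23/2)

B = (9, 19)
N = (13/2, 23/2)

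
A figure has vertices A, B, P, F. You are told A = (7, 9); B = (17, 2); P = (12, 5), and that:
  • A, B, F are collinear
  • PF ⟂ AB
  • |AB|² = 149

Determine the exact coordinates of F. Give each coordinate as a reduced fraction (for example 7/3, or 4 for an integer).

1. F_x = 1823/149  [[A, B, F are collinear ⇒ 7x+10y-139=0] ∩ [PF ⟂ AB ⇒ 10x-7y-85=0]]
2. F_y = 795/149  [[A, B, F are collinear ⇒ 7x+10y-139=0] ∩ [PF ⟂ AB ⇒ 10x-7y-85=0]]
   so F = (1823/149, 795/149)

F = (1823/149, 795/149)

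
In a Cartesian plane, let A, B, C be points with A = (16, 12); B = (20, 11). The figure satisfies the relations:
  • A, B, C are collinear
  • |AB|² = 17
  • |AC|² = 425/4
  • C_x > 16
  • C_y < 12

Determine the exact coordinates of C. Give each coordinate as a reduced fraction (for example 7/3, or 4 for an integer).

1. C_x = 26  [[A, B, C are collinear ⇒ 1x+4y-64=0] ∩ [|C−(16, 12)|²=425/4]]
2. C_y = 19/2  [[A, B, C are collinear ⇒ 1x+4y-64=0] ∩ [|C−(16, 12)|²=425/4]]
   so C = (26, 19/2)

C = (26, 19/2)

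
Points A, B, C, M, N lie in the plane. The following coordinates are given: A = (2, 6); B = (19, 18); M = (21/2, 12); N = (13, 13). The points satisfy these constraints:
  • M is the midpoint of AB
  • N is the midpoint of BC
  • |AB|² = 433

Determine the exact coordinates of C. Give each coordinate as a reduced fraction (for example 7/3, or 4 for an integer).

C = (7, 8)

1. C_x = 7  [C = 2·N−B = 2·(13, 13)−(19, 18)]
2. C_y = 8  [C = 2·N−B = 2·(13, 13)−(19, 18)]
   so C = (7, 8)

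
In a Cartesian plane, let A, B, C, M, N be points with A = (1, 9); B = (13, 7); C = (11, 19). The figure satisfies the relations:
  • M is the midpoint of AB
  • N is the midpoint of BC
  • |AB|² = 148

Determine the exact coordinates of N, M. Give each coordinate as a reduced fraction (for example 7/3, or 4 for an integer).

1. M_x = 7  [2·M = A+B = (1, 9)+(13, 7)]
2. M_y = 8  [2·M = A+B = (1, 9)+(13, 7)]
   so M = (7, 8)
3. N_x = 12  [2·N = B+C = (13, 7)+(11, 19)]
4. N_y = 13  [2·N = B+C = (13, 7)+(11, 19)]
   so N = (12, 13)

N = (12, 13)
M = (7, 8)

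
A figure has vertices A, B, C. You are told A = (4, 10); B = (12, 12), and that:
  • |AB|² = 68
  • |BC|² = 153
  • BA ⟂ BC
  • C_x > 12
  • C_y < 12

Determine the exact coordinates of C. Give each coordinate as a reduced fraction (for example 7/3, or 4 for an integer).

1. C_x = 15  [[BA ⟂ BC ⇒ -8x-2y+120=0] ∩ [|C−(12, 12)|²=153]]
2. C_y = 0  [[BA ⟂ BC ⇒ -8x-2y+120=0] ∩ [|C−(12, 12)|²=153]]
   so C = (15, 0)

C = (15, 0)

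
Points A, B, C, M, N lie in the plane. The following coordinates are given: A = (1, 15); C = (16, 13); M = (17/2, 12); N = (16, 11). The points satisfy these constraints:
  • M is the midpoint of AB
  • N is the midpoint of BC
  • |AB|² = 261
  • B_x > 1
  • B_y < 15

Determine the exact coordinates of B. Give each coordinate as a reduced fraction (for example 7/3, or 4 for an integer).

1. B_x = 16  [B = 2·M−A = 2·(17/2, 12)−(1, 15)]
2. B_y = 9  [B = 2·M−A = 2·(17/2, 12)−(1, 15)]
   so B = (16, 9)

B = (16, 9)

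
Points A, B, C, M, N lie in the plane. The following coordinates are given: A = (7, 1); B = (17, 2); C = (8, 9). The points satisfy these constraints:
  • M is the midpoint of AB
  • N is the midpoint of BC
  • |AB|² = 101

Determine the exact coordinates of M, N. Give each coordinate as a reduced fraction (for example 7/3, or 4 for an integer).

1. M_x = 12  [2·M = A+B = (7, 1)+(17, 2)]
2. M_y = 3/2  [2·M = A+B = (7, 1)+(17, 2)]
   so M = (12, 3/2)
3. N_x = 25/2  [2·N = B+C = (17, 2)+(8, 9)]
4. N_y = 11/2  [2·N = B+C = (17, 2)+(8, 9)]
   so N = (25/2, 11/2)

M = (12, 3/2)
N = (25/2, 11/2)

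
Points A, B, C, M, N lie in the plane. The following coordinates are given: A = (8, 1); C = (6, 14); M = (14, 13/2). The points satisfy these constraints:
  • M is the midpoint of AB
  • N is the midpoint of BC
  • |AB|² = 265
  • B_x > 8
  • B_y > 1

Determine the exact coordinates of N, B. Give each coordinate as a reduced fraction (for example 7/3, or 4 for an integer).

1. B_x = 20  [B = 2·M−A = 2·(14, 13/2)−(8, 1)]
2. B_y = 12  [B = 2·M−A = 2·(14, 13/2)−(8, 1)]
   so B = (20, 12)
3. N_x = 13  [2·N = B+C = (20, 12)+(6, 14)]
4. N_y = 13  [2·N = B+C = (20, 12)+(6, 14)]
   so N = (13, 13)

N = (13, 13)
B = (20, 12)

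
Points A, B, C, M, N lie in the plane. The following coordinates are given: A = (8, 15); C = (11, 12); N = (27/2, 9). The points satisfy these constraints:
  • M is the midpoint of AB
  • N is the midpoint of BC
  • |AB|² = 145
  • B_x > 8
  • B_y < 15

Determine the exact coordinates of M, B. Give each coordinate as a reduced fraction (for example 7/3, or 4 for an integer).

M = (12, 21/2)
B = (16, 6)

1. B_x = 16  [B = 2·N−C = 2·(27/2, 9)−(11, 12)]
2. B_y = 6  [B = 2·N−C = 2·(27/2, 9)−(11, 12)]
   so B = (16, 6)
3. M_x = 12  [2·M = A+B = (8, 15)+(16, 6)]
4. M_y = 21/2  [2·M = A+B = (8, 15)+(16, 6)]
   so M = (12, 21/2)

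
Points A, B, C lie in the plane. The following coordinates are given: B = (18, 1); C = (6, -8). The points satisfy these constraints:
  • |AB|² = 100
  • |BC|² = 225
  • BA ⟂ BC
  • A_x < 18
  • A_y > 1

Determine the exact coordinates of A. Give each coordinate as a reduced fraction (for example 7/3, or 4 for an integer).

1. A_x = 12  [[BA ⟂ BC ⇒ -12x-9y+225=0] ∩ [|A−(18, 1)|²=100]]
2. A_y = 9  [[BA ⟂ BC ⇒ -12x-9y+225=0] ∩ [|A−(18, 1)|²=100]]
   so A = (12, 9)

A = (12, 9)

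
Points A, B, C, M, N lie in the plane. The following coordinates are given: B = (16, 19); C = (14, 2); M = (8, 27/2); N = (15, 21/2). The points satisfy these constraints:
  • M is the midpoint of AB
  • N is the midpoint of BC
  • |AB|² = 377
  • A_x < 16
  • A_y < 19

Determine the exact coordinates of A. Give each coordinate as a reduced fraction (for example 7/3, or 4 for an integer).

A = (0, 8)

1. A_x = 0  [A = 2·M−B = 2·(8, 27/2)−(16, 19)]
2. A_y = 8  [A = 2·M−B = 2·(8, 27/2)−(16, 19)]
   so A = (0, 8)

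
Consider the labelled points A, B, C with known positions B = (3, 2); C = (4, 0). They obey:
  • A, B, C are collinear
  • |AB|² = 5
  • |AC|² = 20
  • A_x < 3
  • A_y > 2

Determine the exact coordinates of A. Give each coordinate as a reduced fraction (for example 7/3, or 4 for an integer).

1. A_x = 2  [[A, B, C are collinear ⇒ 2x+1y-8=0] ∩ [|A−(3, 2)|²=5]]
2. A_y = 4  [[A, B, C are collinear ⇒ 2x+1y-8=0] ∩ [|A−(3, 2)|²=5]]
   so A = (2, 4)

A = (2, 4)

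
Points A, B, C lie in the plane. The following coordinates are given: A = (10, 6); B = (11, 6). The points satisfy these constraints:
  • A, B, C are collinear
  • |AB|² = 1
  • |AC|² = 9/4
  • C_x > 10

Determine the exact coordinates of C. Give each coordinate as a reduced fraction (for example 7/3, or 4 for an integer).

1. C_x = 23/2  [[A, B, C are collinear ⇒ 1y-6=0] ∩ [|C−(10, 6)|²=9/4]]
2. C_y = 6  [[A, B, C are collinear ⇒ 1y-6=0] ∩ [|C−(10, 6)|²=9/4]]
   so C = (23/2, 6)

C = (23/2, 6)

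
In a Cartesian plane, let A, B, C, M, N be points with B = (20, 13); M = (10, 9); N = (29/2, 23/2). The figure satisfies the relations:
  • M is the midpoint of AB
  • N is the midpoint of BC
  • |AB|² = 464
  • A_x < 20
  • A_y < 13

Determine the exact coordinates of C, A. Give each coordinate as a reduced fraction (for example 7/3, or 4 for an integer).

C = (9, 10)
A = (0, 5)

1. A_x = 0  [A = 2·M−B = 2·(10, 9)−(20, 13)]
2. A_y = 5  [A = 2·M−B = 2·(10, 9)−(20, 13)]
   so A = (0, 5)
3. C_x = 9  [C = 2·N−B = 2·(29/2, 23/2)−(20, 13)]
4. C_y = 10  [C = 2·N−B = 2·(29/2, 23/2)−(20, 13)]
   so C = (9, 10)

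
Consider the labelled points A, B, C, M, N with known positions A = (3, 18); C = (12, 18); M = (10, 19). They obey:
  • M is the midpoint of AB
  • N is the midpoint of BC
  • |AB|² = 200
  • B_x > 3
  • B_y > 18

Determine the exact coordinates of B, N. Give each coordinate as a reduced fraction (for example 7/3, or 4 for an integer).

1. B_x = 17  [B = 2·M−A = 2·(10, 19)−(3, 18)]
2. B_y = 20  [B = 2·M−A = 2·(10, 19)−(3, 18)]
   so B = (17, 20)
3. N_x = 29/2  [2·N = B+C = (17, 20)+(12, 18)]
4. N_y = 19  [2·N = B+C = (17, 20)+(12, 18)]
   so N = (29/2, 19)

B = (17, 20)
N = (29/2, 19)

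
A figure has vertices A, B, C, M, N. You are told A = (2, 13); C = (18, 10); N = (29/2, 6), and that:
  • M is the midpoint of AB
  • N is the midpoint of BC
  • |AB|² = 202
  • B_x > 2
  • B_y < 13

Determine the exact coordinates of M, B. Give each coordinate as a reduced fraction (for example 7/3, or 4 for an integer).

M = (13/2, 15/2)
B = (11, 2)

1. B_x = 11  [B = 2·N−C = 2·(29/2, 6)−(18, 10)]
2. B_y = 2  [B = 2·N−C = 2·(29/2, 6)−(18, 10)]
   so B = (11, 2)
3. M_x = 13/2  [2·M = A+B = (2, 13)+(11, 2)]
4. M_y = 15/2  [2·M = A+B = (2, 13)+(11, 2)]
   so M = (13/2, 15/2)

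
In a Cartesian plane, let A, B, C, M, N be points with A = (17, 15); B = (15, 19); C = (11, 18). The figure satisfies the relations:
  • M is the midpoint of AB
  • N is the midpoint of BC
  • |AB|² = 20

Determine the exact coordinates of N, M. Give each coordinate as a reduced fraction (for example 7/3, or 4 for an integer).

1. M_x = 16  [2·M = A+B = (17, 15)+(15, 19)]
2. M_y = 17  [2·M = A+B = (17, 15)+(15, 19)]
   so M = (16, 17)
3. N_x = 13  [2·N = B+C = (15, 19)+(11, 18)]
4. N_y = 37/2  [2·N = B+C = (15, 19)+(11, 18)]
   so N = (13, 37/2)

N = (13, 37/2)
M = (16, 17)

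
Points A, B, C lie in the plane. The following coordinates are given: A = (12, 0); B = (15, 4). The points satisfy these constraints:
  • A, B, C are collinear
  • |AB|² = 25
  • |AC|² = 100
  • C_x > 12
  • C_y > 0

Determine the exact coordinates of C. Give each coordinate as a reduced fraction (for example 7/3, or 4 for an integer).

C = (18, 8)

1. C_x = 18  [[A, B, C are collinear ⇒ -4x+3y+48=0] ∩ [|C−(12, 0)|²=100]]
2. C_y = 8  [[A, B, C are collinear ⇒ -4x+3y+48=0] ∩ [|C−(12, 0)|²=100]]
   so C = (18, 8)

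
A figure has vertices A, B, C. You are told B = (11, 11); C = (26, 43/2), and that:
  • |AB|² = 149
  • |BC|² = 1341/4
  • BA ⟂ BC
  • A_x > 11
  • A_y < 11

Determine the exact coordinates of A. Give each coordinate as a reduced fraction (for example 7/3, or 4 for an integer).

1. A_x = 18  [[BA ⟂ BC ⇒ 15x+21/2y-561/2=0] ∩ [|A−(11, 11)|²=149]]
2. A_y = 1  [[BA ⟂ BC ⇒ 15x+21/2y-561/2=0] ∩ [|A−(11, 11)|²=149]]
   so A = (18, 1)

A = (18, 1)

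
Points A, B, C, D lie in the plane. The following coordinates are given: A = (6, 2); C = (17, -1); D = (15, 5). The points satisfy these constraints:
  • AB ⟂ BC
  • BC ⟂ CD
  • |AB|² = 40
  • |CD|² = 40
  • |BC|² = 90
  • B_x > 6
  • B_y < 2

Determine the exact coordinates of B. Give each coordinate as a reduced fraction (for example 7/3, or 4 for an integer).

B = (8, -4)

1. B_x = 8  [[BC ⟂ CD ⇒ 2x-6y-40=0] ∩ [|B−(6, 2)|²=40]]
2. B_y = -4  [[BC ⟂ CD ⇒ 2x-6y-40=0] ∩ [|B−(6, 2)|²=40]]
   so B = (8, -4)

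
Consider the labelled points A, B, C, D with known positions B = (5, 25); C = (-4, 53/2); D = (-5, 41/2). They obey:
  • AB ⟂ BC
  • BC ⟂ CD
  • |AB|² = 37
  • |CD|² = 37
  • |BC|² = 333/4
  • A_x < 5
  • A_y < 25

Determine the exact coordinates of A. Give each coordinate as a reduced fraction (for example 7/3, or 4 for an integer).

1. A_x = 4  [[AB ⟂ BC ⇒ 9x-3/2y-15/2=0] ∩ [|A−(5, 25)|²=37]]
2. A_y = 19  [[AB ⟂ BC ⇒ 9x-3/2y-15/2=0] ∩ [|A−(5, 25)|²=37]]
   so A = (4, 19)

A = (4, 19)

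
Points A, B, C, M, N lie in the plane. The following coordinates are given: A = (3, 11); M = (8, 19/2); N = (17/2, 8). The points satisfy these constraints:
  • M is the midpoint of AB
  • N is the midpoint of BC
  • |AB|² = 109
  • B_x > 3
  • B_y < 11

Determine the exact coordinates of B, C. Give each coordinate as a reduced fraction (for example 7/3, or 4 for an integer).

B = (13, 8)
C = (4, 8)

1. B_x = 13  [B = 2·M−A = 2·(8, 19/2)−(3, 11)]
2. B_y = 8  [B = 2·M−A = 2·(8, 19/2)−(3, 11)]
   so B = (13, 8)
3. C_x = 4  [C = 2·N−B = 2·(17/2, 8)−(13, 8)]
4. C_y = 8  [C = 2·N−B = 2·(17/2, 8)−(13, 8)]
   so C = (4, 8)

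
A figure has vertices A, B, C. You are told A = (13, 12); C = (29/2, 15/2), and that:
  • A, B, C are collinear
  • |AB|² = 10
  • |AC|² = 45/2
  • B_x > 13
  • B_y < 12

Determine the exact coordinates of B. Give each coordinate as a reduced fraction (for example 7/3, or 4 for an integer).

B = (14, 9)

1. B_x = 14  [[A, B, C are collinear ⇒ -9/2x-3/2y+153/2=0] ∩ [|B−(13, 12)|²=10]]
2. B_y = 9  [[A, B, C are collinear ⇒ -9/2x-3/2y+153/2=0] ∩ [|B−(13, 12)|²=10]]
   so B = (14, 9)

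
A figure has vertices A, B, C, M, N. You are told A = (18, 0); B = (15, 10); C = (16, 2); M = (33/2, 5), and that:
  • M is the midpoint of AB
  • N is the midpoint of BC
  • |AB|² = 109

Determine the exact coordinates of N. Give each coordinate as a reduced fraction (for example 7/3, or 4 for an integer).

1. N_x = 31/2  [2·N = B+C = (15, 10)+(16, 2)]
2. N_y = 6  [2·N = B+C = (15, 10)+(16, 2)]
   so N = (31/2, 6)

N = (31/2, 6)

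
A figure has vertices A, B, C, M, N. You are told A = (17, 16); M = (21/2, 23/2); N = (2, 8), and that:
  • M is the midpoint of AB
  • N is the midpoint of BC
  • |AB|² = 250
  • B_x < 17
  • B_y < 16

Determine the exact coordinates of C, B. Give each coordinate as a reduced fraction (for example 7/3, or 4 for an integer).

1. B_x = 4  [B = 2·M−A = 2·(21/2, 23/2)−(17, 16)]
2. B_y = 7  [B = 2·M−A = 2·(21/2, 23/2)−(17, 16)]
   so B = (4, 7)
3. C_x = 0  [C = 2·N−B = 2·(2, 8)−(4, 7)]
4. C_y = 9  [C = 2·N−B = 2·(2, 8)−(4, 7)]
   so C = (0, 9)

C = (0, 9)
B = (4, 7)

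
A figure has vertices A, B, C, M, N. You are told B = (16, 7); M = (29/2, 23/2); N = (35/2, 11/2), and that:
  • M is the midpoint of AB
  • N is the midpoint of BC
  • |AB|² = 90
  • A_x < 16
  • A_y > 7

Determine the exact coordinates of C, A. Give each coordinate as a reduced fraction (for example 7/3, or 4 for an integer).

C = (19, 4)
A = (13, 16)

1. A_x = 13  [A = 2·M−B = 2·(29/2, 23/2)−(16, 7)]
2. A_y = 16  [A = 2·M−B = 2·(29/2, 23/2)−(16, 7)]
   so A = (13, 16)
3. C_x = 19  [C = 2·N−B = 2·(35/2, 11/2)−(16, 7)]
4. C_y = 4  [C = 2·N−B = 2·(35/2, 11/2)−(16, 7)]
   so C = (19, 4)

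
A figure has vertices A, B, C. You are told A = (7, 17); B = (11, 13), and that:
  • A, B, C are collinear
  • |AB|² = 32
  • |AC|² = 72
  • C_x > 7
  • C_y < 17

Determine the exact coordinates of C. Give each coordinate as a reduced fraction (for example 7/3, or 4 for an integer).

C = (13, 11)

1. C_x = 13  [[A, B, C are collinear ⇒ 4x+4y-96=0] ∩ [|C−(7, 17)|²=72]]
2. C_y = 11  [[A, B, C are collinear ⇒ 4x+4y-96=0] ∩ [|C−(7, 17)|²=72]]
   so C = (13, 11)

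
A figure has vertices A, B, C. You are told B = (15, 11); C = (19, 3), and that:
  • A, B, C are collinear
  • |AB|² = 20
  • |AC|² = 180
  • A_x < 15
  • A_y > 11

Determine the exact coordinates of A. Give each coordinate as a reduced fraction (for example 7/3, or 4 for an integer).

A = (13, 15)

1. A_x = 13  [[A, B, C are collinear ⇒ 8x+4y-164=0] ∩ [|A−(15, 11)|²=20]]
2. A_y = 15  [[A, B, C are collinear ⇒ 8x+4y-164=0] ∩ [|A−(15, 11)|²=20]]
   so A = (13, 15)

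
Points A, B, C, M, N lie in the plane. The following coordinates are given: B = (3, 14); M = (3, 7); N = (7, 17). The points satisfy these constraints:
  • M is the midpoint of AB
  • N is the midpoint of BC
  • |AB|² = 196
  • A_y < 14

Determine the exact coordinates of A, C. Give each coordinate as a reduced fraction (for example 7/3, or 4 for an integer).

A = (3, 0)
C = (11, 20)

1. A_x = 3  [A = 2·M−B = 2·(3, 7)−(3, 14)]
2. A_y = 0  [A = 2·M−B = 2·(3, 7)−(3, 14)]
   so A = (3, 0)
3. C_x = 11  [C = 2·N−B = 2·(7, 17)−(3, 14)]
4. C_y = 20  [C = 2·N−B = 2·(7, 17)−(3, 14)]
   so C = (11, 20)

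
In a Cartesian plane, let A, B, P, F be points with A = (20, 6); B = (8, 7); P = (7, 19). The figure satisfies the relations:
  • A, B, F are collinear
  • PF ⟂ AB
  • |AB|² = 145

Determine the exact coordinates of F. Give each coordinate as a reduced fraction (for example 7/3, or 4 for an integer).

F = (872/145, 1039/145)

1. F_x = 872/145  [[A, B, F are collinear ⇒ -1x-12y+92=0] ∩ [PF ⟂ AB ⇒ -12x+1y+65=0]]
2. F_y = 1039/145  [[A, B, F are collinear ⇒ -1x-12y+92=0] ∩ [PF ⟂ AB ⇒ -12x+1y+65=0]]
   so F = (872/145, 1039/145)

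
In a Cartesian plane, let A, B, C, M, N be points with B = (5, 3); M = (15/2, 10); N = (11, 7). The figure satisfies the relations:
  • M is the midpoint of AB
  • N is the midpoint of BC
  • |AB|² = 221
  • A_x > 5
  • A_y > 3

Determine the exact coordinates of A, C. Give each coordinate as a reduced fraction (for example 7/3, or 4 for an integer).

A = (10, 17)
C = (17, 11)

1. A_x = 10  [A = 2·M−B = 2·(15/2, 10)−(5, 3)]
2. A_y = 17  [A = 2·M−B = 2·(15/2, 10)−(5, 3)]
   so A = (10, 17)
3. C_x = 17  [C = 2·N−B = 2·(11, 7)−(5, 3)]
4. C_y = 11  [C = 2·N−B = 2·(11, 7)−(5, 3)]
   so C = (17, 11)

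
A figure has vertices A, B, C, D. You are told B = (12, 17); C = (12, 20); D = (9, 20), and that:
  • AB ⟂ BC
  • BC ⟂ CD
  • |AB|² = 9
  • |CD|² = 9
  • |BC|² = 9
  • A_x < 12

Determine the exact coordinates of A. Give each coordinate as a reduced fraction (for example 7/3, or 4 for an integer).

1. A_x = 9  [[AB ⟂ BC ⇒ -3y+51=0] ∩ [|A−(12, 17)|²=9]]
2. A_y = 17  [[AB ⟂ BC ⇒ -3y+51=0] ∩ [|A−(12, 17)|²=9]]
   so A = (9, 17)

A = (9, 17)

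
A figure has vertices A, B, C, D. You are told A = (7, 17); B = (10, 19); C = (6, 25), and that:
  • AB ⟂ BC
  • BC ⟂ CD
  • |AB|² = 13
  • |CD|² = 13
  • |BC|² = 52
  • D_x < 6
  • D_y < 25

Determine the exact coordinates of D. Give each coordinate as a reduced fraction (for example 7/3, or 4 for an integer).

D = (3, 23)

1. D_x = 3  [[BC ⟂ CD ⇒ -4x+6y-126=0] ∩ [|D−(6, 25)|²=13]]
2. D_y = 23  [[BC ⟂ CD ⇒ -4x+6y-126=0] ∩ [|D−(6, 25)|²=13]]
   so D = (3, 23)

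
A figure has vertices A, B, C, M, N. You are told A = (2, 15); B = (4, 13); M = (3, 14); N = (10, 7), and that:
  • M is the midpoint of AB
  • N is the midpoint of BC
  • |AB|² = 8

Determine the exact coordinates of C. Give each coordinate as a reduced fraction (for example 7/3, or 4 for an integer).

C = (16, 1)

1. C_x = 16  [C = 2·N−B = 2·(10, 7)−(4, 13)]
2. C_y = 1  [C = 2·N−B = 2·(10, 7)−(4, 13)]
   so C = (16, 1)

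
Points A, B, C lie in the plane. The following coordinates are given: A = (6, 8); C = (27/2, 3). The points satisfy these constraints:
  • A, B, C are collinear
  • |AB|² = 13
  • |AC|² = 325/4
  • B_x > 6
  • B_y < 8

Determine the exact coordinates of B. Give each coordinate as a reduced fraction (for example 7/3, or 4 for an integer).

B = (9, 6)

1. B_x = 9  [[A, B, C are collinear ⇒ -5x-15/2y+90=0] ∩ [|B−(6, 8)|²=13]]
2. B_y = 6  [[A, B, C are collinear ⇒ -5x-15/2y+90=0] ∩ [|B−(6, 8)|²=13]]
   so B = (9, 6)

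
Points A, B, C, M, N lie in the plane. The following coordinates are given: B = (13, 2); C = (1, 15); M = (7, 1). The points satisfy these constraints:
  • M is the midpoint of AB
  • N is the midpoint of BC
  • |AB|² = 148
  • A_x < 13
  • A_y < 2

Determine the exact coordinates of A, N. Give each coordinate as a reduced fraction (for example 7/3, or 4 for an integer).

A = (1, 0)
N = (7, 17/2)

1. A_x = 1  [A = 2·M−B = 2·(7, 1)−(13, 2)]
2. A_y = 0  [A = 2·M−B = 2·(7, 1)−(13, 2)]
   so A = (1, 0)
3. N_x = 7  [2·N = B+C = (13, 2)+(1, 15)]
4. N_y = 17/2  [2·N = B+C = (13, 2)+(1, 15)]
   so N = (7, 17/2)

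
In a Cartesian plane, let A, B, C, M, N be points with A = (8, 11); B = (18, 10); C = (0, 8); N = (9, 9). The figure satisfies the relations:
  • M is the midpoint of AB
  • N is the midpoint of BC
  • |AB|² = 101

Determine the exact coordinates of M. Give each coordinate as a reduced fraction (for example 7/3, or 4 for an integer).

M = (13, 21/2)

1. M_x = 13  [2·M = A+B = (8, 11)+(18, 10)]
2. M_y = 21/2  [2·M = A+B = (8, 11)+(18, 10)]
   so M = (13, 21/2)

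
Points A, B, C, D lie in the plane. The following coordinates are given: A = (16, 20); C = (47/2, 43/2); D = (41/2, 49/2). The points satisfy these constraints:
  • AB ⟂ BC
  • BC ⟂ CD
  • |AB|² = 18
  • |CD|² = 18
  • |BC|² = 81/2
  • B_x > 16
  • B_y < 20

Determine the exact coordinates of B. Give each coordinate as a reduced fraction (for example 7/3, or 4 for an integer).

B = (19, 17)

1. B_x = 19  [[BC ⟂ CD ⇒ 3x-3y-6=0] ∩ [|B−(16, 20)|²=18]]
2. B_y = 17  [[BC ⟂ CD ⇒ 3x-3y-6=0] ∩ [|B−(16, 20)|²=18]]
   so B = (19, 17)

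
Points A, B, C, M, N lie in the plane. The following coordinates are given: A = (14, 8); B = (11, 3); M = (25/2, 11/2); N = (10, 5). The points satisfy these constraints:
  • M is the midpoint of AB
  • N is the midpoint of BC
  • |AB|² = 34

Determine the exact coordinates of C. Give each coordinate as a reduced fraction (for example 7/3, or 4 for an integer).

C = (9, 7)

1. C_x = 9  [C = 2·N−B = 2·(10, 5)−(11, 3)]
2. C_y = 7  [C = 2·N−B = 2·(10, 5)−(11, 3)]
   so C = (9, 7)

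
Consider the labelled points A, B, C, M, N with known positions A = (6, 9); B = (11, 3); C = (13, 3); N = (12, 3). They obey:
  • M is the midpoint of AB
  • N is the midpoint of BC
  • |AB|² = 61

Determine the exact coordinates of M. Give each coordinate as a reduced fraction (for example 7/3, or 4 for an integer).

M = (17/2, 6)

1. M_x = 17/2  [2·M = A+B = (6, 9)+(11, 3)]
2. M_y = 6  [2·M = A+B = (6, 9)+(11, 3)]
   so M = (17/2, 6)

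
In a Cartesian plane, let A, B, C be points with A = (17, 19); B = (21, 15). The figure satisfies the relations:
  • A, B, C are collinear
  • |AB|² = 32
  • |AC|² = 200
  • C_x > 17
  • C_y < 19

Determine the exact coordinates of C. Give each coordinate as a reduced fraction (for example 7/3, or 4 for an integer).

C = (27, 9)

1. C_x = 27  [[A, B, C are collinear ⇒ 4x+4y-144=0] ∩ [|C−(17, 19)|²=200]]
2. C_y = 9  [[A, B, C are collinear ⇒ 4x+4y-144=0] ∩ [|C−(17, 19)|²=200]]
   so C = (27, 9)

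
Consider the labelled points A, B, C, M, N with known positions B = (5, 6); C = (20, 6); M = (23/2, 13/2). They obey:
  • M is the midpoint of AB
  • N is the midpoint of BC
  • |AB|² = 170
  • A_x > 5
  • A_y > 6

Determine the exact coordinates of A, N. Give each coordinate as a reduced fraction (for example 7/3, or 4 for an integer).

A = (18, 7)
N = (25/2, 6)

1. A_x = 18  [A = 2·M−B = 2·(23/2, 13/2)−(5, 6)]
2. A_y = 7  [A = 2·M−B = 2·(23/2, 13/2)−(5, 6)]
   so A = (18, 7)
3. N_x = 25/2  [2·N = B+C = (5, 6)+(20, 6)]
4. N_y = 6  [2·N = B+C = (5, 6)+(20, 6)]
   so N = (25/2, 6)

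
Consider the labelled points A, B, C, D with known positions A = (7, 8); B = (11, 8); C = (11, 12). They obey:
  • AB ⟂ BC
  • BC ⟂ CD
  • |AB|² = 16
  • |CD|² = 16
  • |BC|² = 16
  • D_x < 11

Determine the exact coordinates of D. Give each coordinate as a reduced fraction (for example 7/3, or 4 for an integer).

1. D_x = 7  [[BC ⟂ CD ⇒ 4y-48=0] ∩ [|D−(11, 12)|²=16]]
2. D_y = 12  [[BC ⟂ CD ⇒ 4y-48=0] ∩ [|D−(11, 12)|²=16]]
   so D = (7, 12)

D = (7, 12)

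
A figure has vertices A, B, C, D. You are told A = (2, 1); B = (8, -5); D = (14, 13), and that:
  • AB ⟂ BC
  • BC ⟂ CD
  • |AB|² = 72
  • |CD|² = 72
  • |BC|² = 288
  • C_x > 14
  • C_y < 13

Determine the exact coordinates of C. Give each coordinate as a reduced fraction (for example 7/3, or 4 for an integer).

C = (20, 7)

1. C_x = 20  [[AB ⟂ BC ⇒ 6x-6y-78=0] ∩ [|C−(14, 13)|²=72]]
2. C_y = 7  [[AB ⟂ BC ⇒ 6x-6y-78=0] ∩ [|C−(14, 13)|²=72]]
   so C = (20, 7)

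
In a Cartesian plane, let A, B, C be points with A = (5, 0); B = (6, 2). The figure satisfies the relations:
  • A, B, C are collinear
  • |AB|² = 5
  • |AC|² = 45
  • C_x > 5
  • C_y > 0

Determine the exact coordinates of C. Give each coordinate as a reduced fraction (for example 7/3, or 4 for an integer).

C = (8, 6)

1. C_x = 8  [[A, B, C are collinear ⇒ -2x+1y+10=0] ∩ [|C−(5, 0)|²=45]]
2. C_y = 6  [[A, B, C are collinear ⇒ -2x+1y+10=0] ∩ [|C−(5, 0)|²=45]]
   so C = (8, 6)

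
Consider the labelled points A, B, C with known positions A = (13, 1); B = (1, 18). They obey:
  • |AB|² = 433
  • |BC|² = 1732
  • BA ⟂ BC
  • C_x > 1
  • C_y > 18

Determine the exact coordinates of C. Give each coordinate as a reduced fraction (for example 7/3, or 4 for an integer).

C = (35, 42)

1. C_x = 35  [[BA ⟂ BC ⇒ 12x-17y+294=0] ∩ [|C−(1, 18)|²=1732]]
2. C_y = 42  [[BA ⟂ BC ⇒ 12x-17y+294=0] ∩ [|C−(1, 18)|²=1732]]
   so C = (35, 42)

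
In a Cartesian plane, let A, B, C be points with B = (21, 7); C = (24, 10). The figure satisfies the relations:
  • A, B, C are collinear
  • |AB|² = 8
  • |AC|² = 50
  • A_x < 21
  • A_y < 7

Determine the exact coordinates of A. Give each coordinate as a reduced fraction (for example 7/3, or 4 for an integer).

A = (19, 5)

1. A_x = 19  [[A, B, C are collinear ⇒ -3x+3y+42=0] ∩ [|A−(21, 7)|²=8]]
2. A_y = 5  [[A, B, C are collinear ⇒ -3x+3y+42=0] ∩ [|A−(21, 7)|²=8]]
   so A = (19, 5)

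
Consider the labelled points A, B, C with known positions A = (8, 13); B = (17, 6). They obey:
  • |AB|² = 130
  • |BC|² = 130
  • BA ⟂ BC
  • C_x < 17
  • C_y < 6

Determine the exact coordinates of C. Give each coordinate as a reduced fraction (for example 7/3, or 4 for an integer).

1. C_x = 10  [[BA ⟂ BC ⇒ -9x+7y+111=0] ∩ [|C−(17, 6)|²=130]]
2. C_y = -3  [[BA ⟂ BC ⇒ -9x+7y+111=0] ∩ [|C−(17, 6)|²=130]]
   so C = (10, -3)

C = (10, -3)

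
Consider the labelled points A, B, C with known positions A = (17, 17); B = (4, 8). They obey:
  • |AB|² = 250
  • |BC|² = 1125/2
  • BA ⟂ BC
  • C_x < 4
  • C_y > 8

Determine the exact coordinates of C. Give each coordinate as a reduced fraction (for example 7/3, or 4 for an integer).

C = (-19/2, 55/2)

1. C_x = -19/2  [[BA ⟂ BC ⇒ 13x+9y-124=0] ∩ [|C−(4, 8)|²=1125/2]]
2. C_y = 55/2  [[BA ⟂ BC ⇒ 13x+9y-124=0] ∩ [|C−(4, 8)|²=1125/2]]
   so C = (-19/2, 55/2)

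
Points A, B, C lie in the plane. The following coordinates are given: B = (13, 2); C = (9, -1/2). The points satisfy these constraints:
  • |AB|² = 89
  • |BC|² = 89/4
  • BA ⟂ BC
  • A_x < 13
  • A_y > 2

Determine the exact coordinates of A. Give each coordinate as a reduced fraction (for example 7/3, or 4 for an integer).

1. A_x = 8  [[BA ⟂ BC ⇒ -4x-5/2y+57=0] ∩ [|A−(13, 2)|²=89]]
2. A_y = 10  [[BA ⟂ BC ⇒ -4x-5/2y+57=0] ∩ [|A−(13, 2)|²=89]]
   so A = (8, 10)

A = (8, 10)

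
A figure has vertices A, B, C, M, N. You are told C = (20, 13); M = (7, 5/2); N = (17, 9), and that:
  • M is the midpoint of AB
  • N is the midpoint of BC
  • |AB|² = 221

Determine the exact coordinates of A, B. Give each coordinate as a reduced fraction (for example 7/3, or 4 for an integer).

1. B_x = 14  [B = 2·N−C = 2·(17, 9)−(20, 13)]
2. B_y = 5  [B = 2·N−C = 2·(17, 9)−(20, 13)]
   so B = (14, 5)
3. A_x = 0  [A = 2·M−B = 2·(7, 5/2)−(14, 5)]
4. A_y = 0  [A = 2·M−B = 2·(7, 5/2)−(14, 5)]
   so A = (0, 0)

A = (0, 0)
B = (14, 5)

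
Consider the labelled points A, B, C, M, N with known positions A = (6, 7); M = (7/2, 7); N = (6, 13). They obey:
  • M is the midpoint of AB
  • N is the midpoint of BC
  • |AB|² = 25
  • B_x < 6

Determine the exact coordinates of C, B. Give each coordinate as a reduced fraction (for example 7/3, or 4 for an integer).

C = (11, 19)
B = (1, 7)

1. B_x = 1  [B = 2·M−A = 2·(7/2, 7)−(6, 7)]
2. B_y = 7  [B = 2·M−A = 2·(7/2, 7)−(6, 7)]
   so B = (1, 7)
3. C_x = 11  [C = 2·N−B = 2·(6, 13)−(1, 7)]
4. C_y = 19  [C = 2·N−B = 2·(6, 13)−(1, 7)]
   so C = (11, 19)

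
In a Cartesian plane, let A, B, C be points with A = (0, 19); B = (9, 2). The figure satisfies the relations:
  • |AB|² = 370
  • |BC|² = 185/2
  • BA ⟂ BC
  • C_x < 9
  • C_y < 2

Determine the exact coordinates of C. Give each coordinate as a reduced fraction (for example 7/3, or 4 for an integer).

C = (1/2, -5/2)

1. C_x = 1/2  [[BA ⟂ BC ⇒ -9x+17y+47=0] ∩ [|C−(9, 2)|²=185/2]]
2. C_y = -5/2  [[BA ⟂ BC ⇒ -9x+17y+47=0] ∩ [|C−(9, 2)|²=185/2]]
   so C = (1/2, -5/2)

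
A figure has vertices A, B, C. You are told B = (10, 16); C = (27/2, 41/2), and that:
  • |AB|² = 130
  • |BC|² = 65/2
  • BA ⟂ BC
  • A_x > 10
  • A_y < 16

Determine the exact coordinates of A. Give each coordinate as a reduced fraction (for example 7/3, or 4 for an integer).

A = (19, 9)

1. A_x = 19  [[BA ⟂ BC ⇒ 7/2x+9/2y-107=0] ∩ [|A−(10, 16)|²=130]]
2. A_y = 9  [[BA ⟂ BC ⇒ 7/2x+9/2y-107=0] ∩ [|A−(10, 16)|²=130]]
   so A = (19, 9)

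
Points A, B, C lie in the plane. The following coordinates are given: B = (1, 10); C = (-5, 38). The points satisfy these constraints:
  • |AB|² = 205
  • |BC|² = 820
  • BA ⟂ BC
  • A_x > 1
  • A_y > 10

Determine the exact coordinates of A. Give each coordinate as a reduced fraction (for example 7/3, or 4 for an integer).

1. A_x = 15  [[BA ⟂ BC ⇒ -6x+28y-274=0] ∩ [|A−(1, 10)|²=205]]
2. A_y = 13  [[BA ⟂ BC ⇒ -6x+28y-274=0] ∩ [|A−(1, 10)|²=205]]
   so A = (15, 13)

A = (15, 13)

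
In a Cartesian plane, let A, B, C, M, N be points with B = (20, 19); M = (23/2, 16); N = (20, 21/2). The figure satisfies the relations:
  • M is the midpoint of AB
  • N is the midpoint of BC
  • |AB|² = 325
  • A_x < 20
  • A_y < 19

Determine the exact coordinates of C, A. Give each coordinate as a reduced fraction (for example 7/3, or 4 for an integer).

1. A_x = 3  [A = 2·M−B = 2·(23/2, 16)−(20, 19)]
2. A_y = 13  [A = 2·M−B = 2·(23/2, 16)−(20, 19)]
   so A = (3, 13)
3. C_x = 20  [C = 2·N−B = 2·(20, 21/2)−(20, 19)]
4. C_y = 2  [C = 2·N−B = 2·(20, 21/2)−(20, 19)]
   so C = (20, 2)

C = (20, 2)
A = (3, 13)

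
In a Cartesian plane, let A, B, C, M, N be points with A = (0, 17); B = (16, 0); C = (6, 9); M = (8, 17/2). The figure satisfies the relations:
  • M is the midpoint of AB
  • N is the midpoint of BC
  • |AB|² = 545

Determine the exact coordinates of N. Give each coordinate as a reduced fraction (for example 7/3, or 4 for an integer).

N = (11, 9/2)

1. N_x = 11  [2·N = B+C = (16, 0)+(6, 9)]
2. N_y = 9/2  [2·N = B+C = (16, 0)+(6, 9)]
   so N = (11, 9/2)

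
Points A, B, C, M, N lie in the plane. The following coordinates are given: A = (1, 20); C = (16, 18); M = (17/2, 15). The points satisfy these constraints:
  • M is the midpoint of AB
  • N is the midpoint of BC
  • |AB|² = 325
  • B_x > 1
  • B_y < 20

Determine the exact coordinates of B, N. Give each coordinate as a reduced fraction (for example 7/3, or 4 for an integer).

1. B_x = 16  [B = 2·M−A = 2·(17/2, 15)−(1, 20)]
2. B_y = 10  [B = 2·M−A = 2·(17/2, 15)−(1, 20)]
   so B = (16, 10)
3. N_x = 16  [2·N = B+C = (16, 10)+(16, 18)]
4. N_y = 14  [2·N = B+C = (16, 10)+(16, 18)]
   so N = (16, 14)

B = (16, 10)
N = (16, 14)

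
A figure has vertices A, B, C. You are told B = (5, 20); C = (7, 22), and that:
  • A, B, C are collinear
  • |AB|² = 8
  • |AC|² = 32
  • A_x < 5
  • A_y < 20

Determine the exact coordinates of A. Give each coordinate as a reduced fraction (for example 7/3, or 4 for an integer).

A = (3, 18)

1. A_x = 3  [[A, B, C are collinear ⇒ -2x+2y-30=0] ∩ [|A−(5, 20)|²=8]]
2. A_y = 18  [[A, B, C are collinear ⇒ -2x+2y-30=0] ∩ [|A−(5, 20)|²=8]]
   so A = (3, 18)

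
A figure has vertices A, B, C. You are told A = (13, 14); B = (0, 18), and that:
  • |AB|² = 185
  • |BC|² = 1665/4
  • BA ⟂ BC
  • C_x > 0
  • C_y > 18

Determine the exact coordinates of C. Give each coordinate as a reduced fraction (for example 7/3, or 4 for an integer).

C = (6, 75/2)

1. C_x = 6  [[BA ⟂ BC ⇒ 13x-4y+72=0] ∩ [|C−(0, 18)|²=1665/4]]
2. C_y = 75/2  [[BA ⟂ BC ⇒ 13x-4y+72=0] ∩ [|C−(0, 18)|²=1665/4]]
   so C = (6, 75/2)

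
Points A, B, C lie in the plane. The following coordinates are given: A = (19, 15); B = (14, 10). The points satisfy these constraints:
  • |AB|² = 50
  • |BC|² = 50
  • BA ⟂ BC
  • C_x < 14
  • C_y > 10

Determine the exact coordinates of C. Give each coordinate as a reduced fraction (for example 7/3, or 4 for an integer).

1. C_x = 9  [[BA ⟂ BC ⇒ 5x+5y-120=0] ∩ [|C−(14, 10)|²=50]]
2. C_y = 15  [[BA ⟂ BC ⇒ 5x+5y-120=0] ∩ [|C−(14, 10)|²=50]]
   so C = (9, 15)

C = (9, 15)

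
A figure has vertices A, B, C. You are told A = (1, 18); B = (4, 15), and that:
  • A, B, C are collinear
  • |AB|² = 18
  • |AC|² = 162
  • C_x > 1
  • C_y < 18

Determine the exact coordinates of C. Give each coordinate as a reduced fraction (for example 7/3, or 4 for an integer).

1. C_x = 10  [[A, B, C are collinear ⇒ 3x+3y-57=0] ∩ [|C−(1, 18)|²=162]]
2. C_y = 9  [[A, B, C are collinear ⇒ 3x+3y-57=0] ∩ [|C−(1, 18)|²=162]]
   so C = (10, 9)

C = (10, 9)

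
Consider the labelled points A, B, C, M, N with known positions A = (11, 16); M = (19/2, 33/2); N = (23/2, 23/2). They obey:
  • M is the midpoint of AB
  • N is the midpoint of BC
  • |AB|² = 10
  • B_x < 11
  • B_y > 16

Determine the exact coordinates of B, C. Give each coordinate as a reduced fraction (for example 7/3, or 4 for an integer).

1. B_x = 8  [B = 2·M−A = 2·(19/2, 33/2)−(11, 16)]
2. B_y = 17  [B = 2·M−A = 2·(19/2, 33/2)−(11, 16)]
   so B = (8, 17)
3. C_x = 15  [C = 2·N−B = 2·(23/2, 23/2)−(8, 17)]
4. C_y = 6  [C = 2·N−B = 2·(23/2, 23/2)−(8, 17)]
   so C = (15, 6)

B = (8, 17)
C = (15, 6)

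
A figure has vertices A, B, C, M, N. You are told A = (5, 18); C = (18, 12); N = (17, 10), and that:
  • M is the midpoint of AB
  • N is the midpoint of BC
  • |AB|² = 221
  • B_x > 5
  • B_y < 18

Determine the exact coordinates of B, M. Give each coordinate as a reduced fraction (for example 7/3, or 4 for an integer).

B = (16, 8)
M = (21/2, 13)

1. B_x = 16  [B = 2·N−C = 2·(17, 10)−(18, 12)]
2. B_y = 8  [B = 2·N−C = 2·(17, 10)−(18, 12)]
   so B = (16, 8)
3. M_x = 21/2  [2·M = A+B = (5, 18)+(16, 8)]
4. M_y = 13  [2·M = A+B = (5, 18)+(16, 8)]
   so M = (21/2, 13)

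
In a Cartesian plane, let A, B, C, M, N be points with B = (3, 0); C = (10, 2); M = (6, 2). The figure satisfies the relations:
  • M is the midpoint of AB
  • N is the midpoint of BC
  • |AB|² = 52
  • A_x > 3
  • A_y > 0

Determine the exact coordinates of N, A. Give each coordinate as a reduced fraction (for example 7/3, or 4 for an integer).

1. A_x = 9  [A = 2·M−B = 2·(6, 2)−(3, 0)]
2. A_y = 4  [A = 2·M−B = 2·(6, 2)−(3, 0)]
   so A = (9, 4)
3. N_x = 13/2  [2·N = B+C = (3, 0)+(10, 2)]
4. N_y = 1  [2·N = B+C = (3, 0)+(10, 2)]
   so N = (13/2, 1)

N = (13/2, 1)
A = (9, 4)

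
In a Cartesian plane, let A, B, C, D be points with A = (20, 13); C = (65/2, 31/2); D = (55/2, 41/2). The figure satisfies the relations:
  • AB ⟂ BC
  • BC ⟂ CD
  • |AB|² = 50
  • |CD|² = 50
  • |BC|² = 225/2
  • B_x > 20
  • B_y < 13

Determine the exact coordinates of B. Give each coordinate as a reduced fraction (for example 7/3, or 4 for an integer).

B = (25, 8)

1. B_x = 25  [[BC ⟂ CD ⇒ 5x-5y-85=0] ∩ [|B−(20, 13)|²=50]]
2. B_y = 8  [[BC ⟂ CD ⇒ 5x-5y-85=0] ∩ [|B−(20, 13)|²=50]]
   so B = (25, 8)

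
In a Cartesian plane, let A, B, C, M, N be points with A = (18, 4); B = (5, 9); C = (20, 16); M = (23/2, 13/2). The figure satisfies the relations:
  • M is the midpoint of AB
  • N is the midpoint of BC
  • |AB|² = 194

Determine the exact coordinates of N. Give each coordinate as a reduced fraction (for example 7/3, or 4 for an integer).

N = (25/2, 25/2)

1. N_x = 25/2  [2·N = B+C = (5, 9)+(20, 16)]
2. N_y = 25/2  [2·N = B+C = (5, 9)+(20, 16)]
   so N = (25/2, 25/2)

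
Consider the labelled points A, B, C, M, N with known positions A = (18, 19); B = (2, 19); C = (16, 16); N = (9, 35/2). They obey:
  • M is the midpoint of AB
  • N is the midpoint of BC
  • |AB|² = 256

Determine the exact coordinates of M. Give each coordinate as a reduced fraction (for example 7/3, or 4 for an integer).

M = (10, 19)

1. M_x = 10  [2·M = A+B = (18, 19)+(2, 19)]
2. M_y = 19  [2·M = A+B = (18, 19)+(2, 19)]
   so M = (10, 19)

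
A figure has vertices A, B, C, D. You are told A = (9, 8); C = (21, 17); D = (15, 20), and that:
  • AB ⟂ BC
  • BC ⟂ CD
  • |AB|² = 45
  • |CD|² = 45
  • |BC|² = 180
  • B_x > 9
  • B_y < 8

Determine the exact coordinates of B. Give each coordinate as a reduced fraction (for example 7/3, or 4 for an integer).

1. B_x = 15  [[BC ⟂ CD ⇒ 6x-3y-75=0] ∩ [|B−(9, 8)|²=45]]
2. B_y = 5  [[BC ⟂ CD ⇒ 6x-3y-75=0] ∩ [|B−(9, 8)|²=45]]
   so B = (15, 5)

B = (15, 5)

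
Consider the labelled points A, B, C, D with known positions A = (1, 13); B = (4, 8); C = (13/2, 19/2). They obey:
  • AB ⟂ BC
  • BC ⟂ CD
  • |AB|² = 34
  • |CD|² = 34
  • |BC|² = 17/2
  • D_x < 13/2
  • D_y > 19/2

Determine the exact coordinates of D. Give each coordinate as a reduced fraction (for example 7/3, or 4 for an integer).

1. D_x = 7/2  [[BC ⟂ CD ⇒ 5/2x+3/2y-61/2=0] ∩ [|D−(13/2, 19/2)|²=34]]
2. D_y = 29/2  [[BC ⟂ CD ⇒ 5/2x+3/2y-61/2=0] ∩ [|D−(13/2, 19/2)|²=34]]
   so D = (7/2, 29/2)

D = (7/2, 29/2)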